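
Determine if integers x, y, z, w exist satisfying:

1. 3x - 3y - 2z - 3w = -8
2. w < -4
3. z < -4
Yes

Take x = 0, y = 11, z = -5, w = -5. Substituting into each constraint:
  (1) 3(0) - 3(11) - 2(-5) - 3(-5) = -8 ✓
  (2) -5 < -4 ✓
  (3) -5 < -4 ✓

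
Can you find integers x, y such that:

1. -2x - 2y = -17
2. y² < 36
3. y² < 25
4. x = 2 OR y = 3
No

Even the single constraint (-2x - 2y = -17) is infeasible over the integers.

  - -2x - 2y = -17: every term on the left is divisible by 2, so the LHS ≡ 0 (mod 2), but the RHS -17 is not — no integer solution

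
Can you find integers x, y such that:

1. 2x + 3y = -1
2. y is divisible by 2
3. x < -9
No

A contradictory subset is {2x + 3y = -1, y is divisible by 2}. No integer assignment can satisfy these jointly:

  - 2x + 3y = -1: is a linear equation tying the variables together
  - y is divisible by 2: restricts y to multiples of 2

Modular obstruction: writing y = 2y', every remaining term of the linear equation is divisible by 2, so the left side is ≡ 0 (mod 2); but the right side -1 ≡ 1 (mod 2). No integers can satisfy it.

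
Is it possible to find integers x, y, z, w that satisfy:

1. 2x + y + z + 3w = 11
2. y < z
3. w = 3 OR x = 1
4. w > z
Yes

Take x = 1, y = -1, z = 1, w = 3. Substituting into each constraint:
  (1) 2(1) + (-1) + 1 + 3(3) = 11 ✓
  (2) -1 < 1 ✓
  (3) w = 3, target 3 ✓ (first branch holds)
  (4) 3 > 1 ✓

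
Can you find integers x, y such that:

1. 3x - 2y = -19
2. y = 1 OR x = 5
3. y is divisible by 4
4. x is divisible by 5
No

A contradictory subset is {3x - 2y = -19, y = 1 OR x = 5, y is divisible by 4}. No integer assignment can satisfy these jointly:

  - 3x - 2y = -19: is a linear equation tying the variables together
  - y = 1 OR x = 5: forces a choice: either y = 1 or x = 5
  - y is divisible by 4: restricts y to multiples of 4

Split on the disjunction (y = 1 OR x = 5):
  • If y = 1: this contradicts the divisibility constraint — 1 is not a multiple of 4.
  • If x = 5: with x = 5, writing y = 4y', every remaining term of the linear equation is divisible by 8, so the left side is ≡ 0 (mod 8); but the right side -34 ≡ 6 (mod 8). No integers can satisfy it.
Both branches are infeasible, so the system has no integer solution.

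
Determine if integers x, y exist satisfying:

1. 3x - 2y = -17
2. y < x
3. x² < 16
No

The full constraint system is jointly infeasible over the integers. Each constraint and what it forces:

  - 3x - 2y = -17: is a linear equation tying the variables together
  - y < x: bounds one variable relative to another variable
  - x² < 16: restricts x to |x| ≤ 3

Propagating the comparison: y < x and x ≤ 3 give y ≤ 2. Range argument: with x ∈ [-3, 3], y ∈ [−∞, 2], the left side of the equation is at least -13, but the right side is -17 < -13. No integer solution exists.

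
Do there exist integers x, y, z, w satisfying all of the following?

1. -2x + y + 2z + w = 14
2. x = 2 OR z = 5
Yes

Take x = -2, y = 0, z = 5, w = 0. Substituting into each constraint:
  (1) -2(-2) + 0 + 2(5) + 0 = 14 ✓
  (2) z = 5, target 5 ✓ (second branch holds)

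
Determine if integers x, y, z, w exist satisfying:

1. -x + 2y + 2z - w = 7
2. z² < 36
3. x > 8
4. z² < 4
Yes

Take x = 9, y = 8, z = 0, w = 0. Substituting into each constraint:
  (1) (-9) + 2(8) + 2(0) + 0 = 7 ✓
  (2) z² = (0)² = 0, and 0 < 36 ✓
  (3) 9 > 8 ✓
  (4) z² = (0)² = 0, and 0 < 4 ✓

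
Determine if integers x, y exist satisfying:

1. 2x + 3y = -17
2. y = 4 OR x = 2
Yes

Take x = 2, y = -7. Substituting into each constraint:
  (1) 2(2) + 3(-7) = -17 ✓
  (2) x = 2, target 2 ✓ (second branch holds)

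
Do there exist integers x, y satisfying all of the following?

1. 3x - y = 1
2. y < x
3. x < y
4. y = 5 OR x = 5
No

A contradictory subset is {y < x, x < y}. No integer assignment can satisfy these jointly:

  - y < x: bounds one variable relative to another variable
  - x < y: bounds one variable relative to another variable

Direct contradiction: x > y and y > x cannot both hold.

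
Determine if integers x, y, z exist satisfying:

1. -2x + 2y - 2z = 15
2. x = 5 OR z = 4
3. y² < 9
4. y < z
No

Even the single constraint (-2x + 2y - 2z = 15) is infeasible over the integers.

  - -2x + 2y - 2z = 15: every term on the left is divisible by 2, so the LHS ≡ 0 (mod 2), but the RHS 15 is not — no integer solution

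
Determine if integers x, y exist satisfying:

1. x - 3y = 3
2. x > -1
Yes

Take x = 0, y = -1. Substituting into each constraint:
  (1) 0 - 3(-1) = 3 ✓
  (2) 0 > -1 ✓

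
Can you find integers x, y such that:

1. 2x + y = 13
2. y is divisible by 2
No

The full constraint system is jointly infeasible over the integers. Each constraint and what it forces:

  - 2x + y = 13: is a linear equation tying the variables together
  - y is divisible by 2: restricts y to multiples of 2

Modular obstruction: writing y = 2y', every remaining term of the linear equation is divisible by 2, so the left side is ≡ 0 (mod 2); but the right side 13 ≡ 1 (mod 2). No integers can satisfy it.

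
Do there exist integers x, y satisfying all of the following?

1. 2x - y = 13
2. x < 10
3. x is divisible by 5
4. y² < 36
Yes

Take x = 5, y = -3. Substituting into each constraint:
  (1) 2(5) + 3 = 13 ✓
  (2) 5 < 10 ✓
  (3) 5 = 5 × 1, remainder 0 ✓
  (4) y² = (-3)² = 9, and 9 < 36 ✓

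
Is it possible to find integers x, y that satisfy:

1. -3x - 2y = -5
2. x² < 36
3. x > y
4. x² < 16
Yes

Take x = 3, y = -2. Substituting into each constraint:
  (1) -3(3) - 2(-2) = -5 ✓
  (2) x² = (3)² = 9, and 9 < 36 ✓
  (3) 3 > -2 ✓
  (4) x² = (3)² = 9, and 9 < 16 ✓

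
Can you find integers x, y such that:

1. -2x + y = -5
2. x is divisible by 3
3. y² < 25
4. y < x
Yes

Take x = 3, y = 1. Substituting into each constraint:
  (1) -2(3) + 1 = -5 ✓
  (2) 3 = 3 × 1, remainder 0 ✓
  (3) y² = (1)² = 1, and 1 < 25 ✓
  (4) 1 < 3 ✓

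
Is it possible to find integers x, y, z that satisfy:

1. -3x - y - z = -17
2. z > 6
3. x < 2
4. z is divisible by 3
Yes

Take x = 1, y = 5, z = 9. Substituting into each constraint:
  (1) -3(1) + (-5) + (-9) = -17 ✓
  (2) 9 > 6 ✓
  (3) 1 < 2 ✓
  (4) 9 = 3 × 3, remainder 0 ✓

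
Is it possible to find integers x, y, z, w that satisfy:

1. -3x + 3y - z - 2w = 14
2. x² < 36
Yes

Take x = 0, y = 5, z = 1, w = 0. Substituting into each constraint:
  (1) -3(0) + 3(5) + (-1) - 2(0) = 14 ✓
  (2) x² = (0)² = 0, and 0 < 36 ✓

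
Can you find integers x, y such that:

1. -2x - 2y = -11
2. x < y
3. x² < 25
No

Even the single constraint (-2x - 2y = -11) is infeasible over the integers.

  - -2x - 2y = -11: every term on the left is divisible by 2, so the LHS ≡ 0 (mod 2), but the RHS -11 is not — no integer solution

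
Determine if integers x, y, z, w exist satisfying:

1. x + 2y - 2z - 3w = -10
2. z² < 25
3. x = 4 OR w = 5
Yes

Take x = 4, y = 0, z = -2, w = 6. Substituting into each constraint:
  (1) 4 + 2(0) - 2(-2) - 3(6) = -10 ✓
  (2) z² = (-2)² = 4, and 4 < 25 ✓
  (3) x = 4, target 4 ✓ (first branch holds)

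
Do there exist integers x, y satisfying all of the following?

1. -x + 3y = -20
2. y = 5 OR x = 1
Yes

Take x = 35, y = 5. Substituting into each constraint:
  (1) (-35) + 3(5) = -20 ✓
  (2) y = 5, target 5 ✓ (first branch holds)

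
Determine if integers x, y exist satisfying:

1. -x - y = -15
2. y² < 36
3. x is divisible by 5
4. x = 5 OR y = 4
No

The full constraint system is jointly infeasible over the integers. Each constraint and what it forces:

  - -x - y = -15: is a linear equation tying the variables together
  - y² < 36: restricts y to |y| ≤ 5
  - x is divisible by 5: restricts x to multiples of 5
  - x = 5 OR y = 4: forces a choice: either x = 5 or y = 4

Split on the disjunction (x = 5 OR y = 4):
  • If x = 5: the equation forces y = 10, but y² < 36 requires |y| ≤ 5.
  • If y = 4: with y = 4, writing x = 5x', every remaining term of the linear equation is divisible by 5, so the left side is ≡ 0 (mod 5); but the right side -11 ≡ 4 (mod 5). No integers can satisfy it.
Both branches are infeasible, so the system has no integer solution.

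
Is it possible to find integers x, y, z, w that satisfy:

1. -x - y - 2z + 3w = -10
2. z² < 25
Yes

Take x = 0, y = 10, z = 0, w = 0. Substituting into each constraint:
  (1) 0 + (-10) - 2(0) + 3(0) = -10 ✓
  (2) z² = (0)² = 0, and 0 < 25 ✓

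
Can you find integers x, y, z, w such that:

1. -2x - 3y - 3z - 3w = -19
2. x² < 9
Yes

Take x = -1, y = 0, z = 7, w = 0. Substituting into each constraint:
  (1) -2(-1) - 3(0) - 3(7) - 3(0) = -19 ✓
  (2) x² = (-1)² = 1, and 1 < 9 ✓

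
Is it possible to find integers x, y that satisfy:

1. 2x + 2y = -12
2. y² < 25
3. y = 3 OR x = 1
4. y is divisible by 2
No

A contradictory subset is {2x + 2y = -12, y = 3 OR x = 1, y is divisible by 2}. No integer assignment can satisfy these jointly:

  - 2x + 2y = -12: is a linear equation tying the variables together
  - y = 3 OR x = 1: forces a choice: either y = 3 or x = 1
  - y is divisible by 2: restricts y to multiples of 2

Split on the disjunction (y = 3 OR x = 1):
  • If y = 3: this contradicts the divisibility constraint — 3 is not a multiple of 2.
  • If x = 1: with x = 1, writing y = 2y', every remaining term of the linear equation is divisible by 4, so the left side is ≡ 0 (mod 4); but the right side -14 ≡ 2 (mod 4). No integers can satisfy it.
Both branches are infeasible, so the system has no integer solution.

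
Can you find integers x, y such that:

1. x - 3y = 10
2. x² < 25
Yes

Take x = 1, y = -3. Substituting into each constraint:
  (1) 1 - 3(-3) = 10 ✓
  (2) x² = (1)² = 1, and 1 < 25 ✓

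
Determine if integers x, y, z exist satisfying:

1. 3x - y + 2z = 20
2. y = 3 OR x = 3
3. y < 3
Yes

Take x = 3, y = -11, z = 0. Substituting into each constraint:
  (1) 3(3) + 11 + 2(0) = 20 ✓
  (2) x = 3, target 3 ✓ (second branch holds)
  (3) -11 < 3 ✓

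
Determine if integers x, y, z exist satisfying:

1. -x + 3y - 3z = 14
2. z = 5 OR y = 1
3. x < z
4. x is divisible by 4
Yes

Take x = 4, y = 11, z = 5. Substituting into each constraint:
  (1) (-4) + 3(11) - 3(5) = 14 ✓
  (2) z = 5, target 5 ✓ (first branch holds)
  (3) 4 < 5 ✓
  (4) 4 = 4 × 1, remainder 0 ✓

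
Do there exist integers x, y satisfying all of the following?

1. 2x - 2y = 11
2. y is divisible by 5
No

Even the single constraint (2x - 2y = 11) is infeasible over the integers.

  - 2x - 2y = 11: every term on the left is divisible by 2, so the LHS ≡ 0 (mod 2), but the RHS 11 is not — no integer solution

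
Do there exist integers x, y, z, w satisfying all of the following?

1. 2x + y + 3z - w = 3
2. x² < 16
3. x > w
Yes

Take x = 1, y = 1, z = 0, w = 0. Substituting into each constraint:
  (1) 2(1) + 1 + 3(0) + 0 = 3 ✓
  (2) x² = (1)² = 1, and 1 < 16 ✓
  (3) 1 > 0 ✓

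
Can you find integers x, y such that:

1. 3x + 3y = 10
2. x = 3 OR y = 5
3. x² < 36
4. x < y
No

Even the single constraint (3x + 3y = 10) is infeasible over the integers.

  - 3x + 3y = 10: every term on the left is divisible by 3, so the LHS ≡ 0 (mod 3), but the RHS 10 is not — no integer solution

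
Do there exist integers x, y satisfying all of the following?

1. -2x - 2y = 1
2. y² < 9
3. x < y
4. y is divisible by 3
No

Even the single constraint (-2x - 2y = 1) is infeasible over the integers.

  - -2x - 2y = 1: every term on the left is divisible by 2, so the LHS ≡ 0 (mod 2), but the RHS 1 is not — no integer solution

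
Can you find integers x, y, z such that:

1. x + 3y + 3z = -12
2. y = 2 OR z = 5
Yes

Take x = 0, y = -9, z = 5. Substituting into each constraint:
  (1) 0 + 3(-9) + 3(5) = -12 ✓
  (2) z = 5, target 5 ✓ (second branch holds)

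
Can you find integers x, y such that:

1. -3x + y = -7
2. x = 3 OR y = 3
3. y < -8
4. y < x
No

A contradictory subset is {-3x + y = -7, x = 3 OR y = 3, y < -8}. No integer assignment can satisfy these jointly:

  - -3x + y = -7: is a linear equation tying the variables together
  - x = 3 OR y = 3: forces a choice: either x = 3 or y = 3
  - y < -8: bounds one variable relative to a constant

Split on the disjunction (x = 3 OR y = 3):
  • If x = 3: the equation forces y = 2, which contradicts the bound y ≤ -9.
  • If y = 3: this contradicts the bound y ≤ -9.
Both branches are infeasible, so the system has no integer solution.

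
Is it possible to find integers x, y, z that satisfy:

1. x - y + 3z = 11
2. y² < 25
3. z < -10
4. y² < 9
Yes

Take x = 44, y = 0, z = -11. Substituting into each constraint:
  (1) 44 + 0 + 3(-11) = 11 ✓
  (2) y² = (0)² = 0, and 0 < 25 ✓
  (3) -11 < -10 ✓
  (4) y² = (0)² = 0, and 0 < 9 ✓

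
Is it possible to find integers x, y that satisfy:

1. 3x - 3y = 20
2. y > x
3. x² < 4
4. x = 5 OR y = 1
No

Even the single constraint (3x - 3y = 20) is infeasible over the integers.

  - 3x - 3y = 20: every term on the left is divisible by 3, so the LHS ≡ 0 (mod 3), but the RHS 20 is not — no integer solution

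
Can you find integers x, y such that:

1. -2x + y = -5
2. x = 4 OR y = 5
Yes

Take x = 5, y = 5. Substituting into each constraint:
  (1) -2(5) + 5 = -5 ✓
  (2) y = 5, target 5 ✓ (second branch holds)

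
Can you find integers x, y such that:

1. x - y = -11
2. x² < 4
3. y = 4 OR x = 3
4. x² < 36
No

A contradictory subset is {x - y = -11, x² < 4, y = 4 OR x = 3}. No integer assignment can satisfy these jointly:

  - x - y = -11: is a linear equation tying the variables together
  - x² < 4: restricts x to |x| ≤ 1
  - y = 4 OR x = 3: forces a choice: either y = 4 or x = 3

Split on the disjunction (y = 4 OR x = 3):
  • If y = 4: the equation forces x = -7, but x² < 4 requires |x| ≤ 1.
  • If x = 3: this contradicts x² < 4, which requires |x| ≤ 1.
Both branches are infeasible, so the system has no integer solution.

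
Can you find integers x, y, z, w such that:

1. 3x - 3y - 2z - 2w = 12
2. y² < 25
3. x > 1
Yes

Take x = 2, y = -2, z = 0, w = 0. Substituting into each constraint:
  (1) 3(2) - 3(-2) - 2(0) - 2(0) = 12 ✓
  (2) y² = (-2)² = 4, and 4 < 25 ✓
  (3) 2 > 1 ✓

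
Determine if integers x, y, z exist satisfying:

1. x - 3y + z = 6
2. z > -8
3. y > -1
Yes

Take x = 0, y = 0, z = 6. Substituting into each constraint:
  (1) 0 - 3(0) + 6 = 6 ✓
  (2) 6 > -8 ✓
  (3) 0 > -1 ✓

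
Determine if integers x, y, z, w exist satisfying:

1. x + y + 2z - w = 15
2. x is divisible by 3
Yes

Take x = 0, y = 0, z = 8, w = 1. Substituting into each constraint:
  (1) 0 + 0 + 2(8) + (-1) = 15 ✓
  (2) 0 = 3 × 0, remainder 0 ✓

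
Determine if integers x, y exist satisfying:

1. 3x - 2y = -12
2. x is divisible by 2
Yes

Take x = 0, y = 6. Substituting into each constraint:
  (1) 3(0) - 2(6) = -12 ✓
  (2) 0 = 2 × 0, remainder 0 ✓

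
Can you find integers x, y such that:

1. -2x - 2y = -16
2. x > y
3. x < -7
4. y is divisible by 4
No

A contradictory subset is {-2x - 2y = -16, x > y, x < -7}. No integer assignment can satisfy these jointly:

  - -2x - 2y = -16: is a linear equation tying the variables together
  - x > y: bounds one variable relative to another variable
  - x < -7: bounds one variable relative to a constant

Propagating the comparison: y < x and x ≤ -8 give y ≤ -9. Range argument: with x ∈ [−∞, -8], y ∈ [−∞, -9], the left side of the equation is at least 34, but the right side is -16 < 34. No integer solution exists.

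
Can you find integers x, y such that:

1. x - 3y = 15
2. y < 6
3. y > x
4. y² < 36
No

A contradictory subset is {x - 3y = 15, y > x, y² < 36}. No integer assignment can satisfy these jointly:

  - x - 3y = 15: is a linear equation tying the variables together
  - y > x: bounds one variable relative to another variable
  - y² < 36: restricts y to |y| ≤ 5

The bounds confine y to {-5, -4, -3, -2, -1, 0, 1, 2, 3, 4, 5}. For each value, substitute into the equation:
  • y = -5: the equation forces x = 0, but y > x fails since -5 ≤ 0.
  • y = -4: the equation forces x = 3, but y > x fails since -4 ≤ 3.
  • y = -3: the equation forces x = 6, but y > x fails since -3 ≤ 6.
  • y = -2: the equation forces x = 9, but y > x fails since -2 ≤ 9.
  • y = -1: the equation forces x = 12, but y > x fails since -1 ≤ 12.
  • y = 0: the equation forces x = 15, but y > x fails since 0 ≤ 15.
  • y = 1: the equation forces x = 18, but y > x fails since 1 ≤ 18.
  • y = 2: the equation forces x = 21, but y > x fails since 2 ≤ 21.
  • y = 3: the equation forces x = 24, but y > x fails since 3 ≤ 24.
  • y = 4: the equation forces x = 27, but y > x fails since 4 ≤ 27.
  • y = 5: the equation forces x = 30, but y > x fails since 5 ≤ 30.
Every case fails, so no integer solution exists.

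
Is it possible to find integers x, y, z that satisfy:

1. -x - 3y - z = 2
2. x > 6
Yes

Take x = 7, y = 0, z = -9. Substituting into each constraint:
  (1) (-7) - 3(0) + 9 = 2 ✓
  (2) 7 > 6 ✓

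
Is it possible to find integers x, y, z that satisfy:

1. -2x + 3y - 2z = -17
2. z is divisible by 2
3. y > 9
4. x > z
Yes

Take x = 25, y = 11, z = 0. Substituting into each constraint:
  (1) -2(25) + 3(11) - 2(0) = -17 ✓
  (2) 0 = 2 × 0, remainder 0 ✓
  (3) 11 > 9 ✓
  (4) 25 > 0 ✓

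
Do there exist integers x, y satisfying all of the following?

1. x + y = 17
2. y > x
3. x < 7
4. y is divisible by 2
Yes

Take x = 5, y = 12. Substituting into each constraint:
  (1) 5 + 12 = 17 ✓
  (2) 12 > 5 ✓
  (3) 5 < 7 ✓
  (4) 12 = 2 × 6, remainder 0 ✓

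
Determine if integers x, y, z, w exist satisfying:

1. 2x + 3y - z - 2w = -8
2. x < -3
Yes

Take x = -4, y = 0, z = 0, w = 0. Substituting into each constraint:
  (1) 2(-4) + 3(0) + 0 - 2(0) = -8 ✓
  (2) -4 < -3 ✓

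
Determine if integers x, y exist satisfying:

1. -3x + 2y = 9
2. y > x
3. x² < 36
Yes

Take x = 1, y = 6. Substituting into each constraint:
  (1) -3(1) + 2(6) = 9 ✓
  (2) 6 > 1 ✓
  (3) x² = (1)² = 1, and 1 < 36 ✓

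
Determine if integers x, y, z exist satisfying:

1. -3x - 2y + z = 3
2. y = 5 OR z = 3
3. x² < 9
Yes

Take x = 0, y = 5, z = 13. Substituting into each constraint:
  (1) -3(0) - 2(5) + 13 = 3 ✓
  (2) y = 5, target 5 ✓ (first branch holds)
  (3) x² = (0)² = 0, and 0 < 9 ✓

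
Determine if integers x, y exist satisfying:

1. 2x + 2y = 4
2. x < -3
Yes

Take x = -4, y = 6. Substituting into each constraint:
  (1) 2(-4) + 2(6) = 4 ✓
  (2) -4 < -3 ✓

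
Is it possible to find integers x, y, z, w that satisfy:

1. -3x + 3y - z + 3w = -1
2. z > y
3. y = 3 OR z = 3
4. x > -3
Yes

Take x = 2, y = 3, z = 4, w = 0. Substituting into each constraint:
  (1) -3(2) + 3(3) + (-4) + 3(0) = -1 ✓
  (2) 4 > 3 ✓
  (3) y = 3, target 3 ✓ (first branch holds)
  (4) 2 > -3 ✓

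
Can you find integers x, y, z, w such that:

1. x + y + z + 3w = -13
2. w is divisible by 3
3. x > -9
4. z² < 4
Yes

Take x = 0, y = -14, z = 1, w = 0. Substituting into each constraint:
  (1) 0 + (-14) + 1 + 3(0) = -13 ✓
  (2) 0 = 3 × 0, remainder 0 ✓
  (3) 0 > -9 ✓
  (4) z² = (1)² = 1, and 1 < 4 ✓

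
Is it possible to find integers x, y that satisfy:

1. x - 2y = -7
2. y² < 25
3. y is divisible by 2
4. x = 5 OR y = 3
No

The full constraint system is jointly infeasible over the integers. Each constraint and what it forces:

  - x - 2y = -7: is a linear equation tying the variables together
  - y² < 25: restricts y to |y| ≤ 4
  - y is divisible by 2: restricts y to multiples of 2
  - x = 5 OR y = 3: forces a choice: either x = 5 or y = 3

Split on the disjunction (x = 5 OR y = 3):
  • If x = 5: the equation forces y = 6, but y² < 25 requires |y| ≤ 4.
  • If y = 3: this contradicts the divisibility constraint — 3 is not a multiple of 2.
Both branches are infeasible, so the system has no integer solution.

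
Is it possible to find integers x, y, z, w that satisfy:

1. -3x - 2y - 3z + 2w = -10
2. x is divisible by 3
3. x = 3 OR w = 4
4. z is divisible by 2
Yes

Take x = 0, y = 9, z = 0, w = 4. Substituting into each constraint:
  (1) -3(0) - 2(9) - 3(0) + 2(4) = -10 ✓
  (2) 0 = 3 × 0, remainder 0 ✓
  (3) w = 4, target 4 ✓ (second branch holds)
  (4) 0 = 2 × 0, remainder 0 ✓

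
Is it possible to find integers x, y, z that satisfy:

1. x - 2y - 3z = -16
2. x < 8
Yes

Take x = -16, y = 0, z = 0. Substituting into each constraint:
  (1) (-16) - 2(0) - 3(0) = -16 ✓
  (2) -16 < 8 ✓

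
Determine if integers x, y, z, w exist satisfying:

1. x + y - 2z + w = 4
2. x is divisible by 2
Yes

Take x = 0, y = 0, z = -2, w = 0. Substituting into each constraint:
  (1) 0 + 0 - 2(-2) + 0 = 4 ✓
  (2) 0 = 2 × 0, remainder 0 ✓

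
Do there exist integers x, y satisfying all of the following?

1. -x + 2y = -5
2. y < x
Yes

Take x = 1, y = -2. Substituting into each constraint:
  (1) (-1) + 2(-2) = -5 ✓
  (2) -2 < 1 ✓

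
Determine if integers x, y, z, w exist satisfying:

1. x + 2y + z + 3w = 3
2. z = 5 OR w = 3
Yes

Take x = 0, y = 2, z = 5, w = -2. Substituting into each constraint:
  (1) 0 + 2(2) + 5 + 3(-2) = 3 ✓
  (2) z = 5, target 5 ✓ (first branch holds)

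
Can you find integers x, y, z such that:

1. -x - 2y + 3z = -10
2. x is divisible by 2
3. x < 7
Yes

Take x = 0, y = 5, z = 0. Substituting into each constraint:
  (1) 0 - 2(5) + 3(0) = -10 ✓
  (2) 0 = 2 × 0, remainder 0 ✓
  (3) 0 < 7 ✓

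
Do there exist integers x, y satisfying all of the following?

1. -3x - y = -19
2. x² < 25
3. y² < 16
No

The full constraint system is jointly infeasible over the integers. Each constraint and what it forces:

  - -3x - y = -19: is a linear equation tying the variables together
  - x² < 25: restricts x to |x| ≤ 4
  - y² < 16: restricts y to |y| ≤ 3

Range argument: with x ∈ [-4, 4], y ∈ [-3, 3], the left side of the equation is at least -15, but the right side is -19 < -15. No integer solution exists.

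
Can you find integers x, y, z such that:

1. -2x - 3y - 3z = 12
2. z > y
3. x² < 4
Yes

Take x = 0, y = -3, z = -1. Substituting into each constraint:
  (1) -2(0) - 3(-3) - 3(-1) = 12 ✓
  (2) -1 > -3 ✓
  (3) x² = (0)² = 0, and 0 < 4 ✓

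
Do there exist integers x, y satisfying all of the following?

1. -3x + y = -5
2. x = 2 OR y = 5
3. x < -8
No

The full constraint system is jointly infeasible over the integers. Each constraint and what it forces:

  - -3x + y = -5: is a linear equation tying the variables together
  - x = 2 OR y = 5: forces a choice: either x = 2 or y = 5
  - x < -8: bounds one variable relative to a constant

Split on the disjunction (x = 2 OR y = 5):
  • If x = 2: this contradicts the bound x ≤ -9.
  • If y = 5: with y = 5, every remaining term of the linear equation is divisible by 3, so the left side is ≡ 0 (mod 3); but the right side -10 ≡ 2 (mod 3). No integers can satisfy it.
Both branches are infeasible, so the system has no integer solution.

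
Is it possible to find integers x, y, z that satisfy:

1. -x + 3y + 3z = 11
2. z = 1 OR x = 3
Yes

Take x = 4, y = 4, z = 1. Substituting into each constraint:
  (1) (-4) + 3(4) + 3(1) = 11 ✓
  (2) z = 1, target 1 ✓ (first branch holds)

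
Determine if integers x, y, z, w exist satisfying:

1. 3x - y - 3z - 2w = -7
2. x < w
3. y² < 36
Yes

Take x = 1, y = 0, z = 2, w = 2. Substituting into each constraint:
  (1) 3(1) + 0 - 3(2) - 2(2) = -7 ✓
  (2) 1 < 2 ✓
  (3) y² = (0)² = 0, and 0 < 36 ✓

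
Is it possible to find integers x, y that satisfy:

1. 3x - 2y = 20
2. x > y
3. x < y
No

A contradictory subset is {x > y, x < y}. No integer assignment can satisfy these jointly:

  - x > y: bounds one variable relative to another variable
  - x < y: bounds one variable relative to another variable

Direct contradiction: x > y and y > x cannot both hold.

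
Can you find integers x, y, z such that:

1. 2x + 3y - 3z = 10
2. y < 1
Yes

Take x = 2, y = 0, z = -2. Substituting into each constraint:
  (1) 2(2) + 3(0) - 3(-2) = 10 ✓
  (2) 0 < 1 ✓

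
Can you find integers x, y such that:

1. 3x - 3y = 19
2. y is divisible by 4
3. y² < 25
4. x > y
No

Even the single constraint (3x - 3y = 19) is infeasible over the integers.

  - 3x - 3y = 19: every term on the left is divisible by 3, so the LHS ≡ 0 (mod 3), but the RHS 19 is not — no integer solution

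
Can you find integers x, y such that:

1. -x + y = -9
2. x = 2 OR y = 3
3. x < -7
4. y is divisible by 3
No

A contradictory subset is {-x + y = -9, x = 2 OR y = 3, x < -7}. No integer assignment can satisfy these jointly:

  - -x + y = -9: is a linear equation tying the variables together
  - x = 2 OR y = 3: forces a choice: either x = 2 or y = 3
  - x < -7: bounds one variable relative to a constant

Split on the disjunction (x = 2 OR y = 3):
  • If x = 2: this contradicts the bound x ≤ -8.
  • If y = 3: the equation forces x = 12, which contradicts the bound x ≤ -8.
Both branches are infeasible, so the system has no integer solution.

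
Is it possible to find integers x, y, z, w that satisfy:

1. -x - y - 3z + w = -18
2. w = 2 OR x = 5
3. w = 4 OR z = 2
Yes

Take x = 5, y = 14, z = 1, w = 4. Substituting into each constraint:
  (1) (-5) + (-14) - 3(1) + 4 = -18 ✓
  (2) x = 5, target 5 ✓ (second branch holds)
  (3) w = 4, target 4 ✓ (first branch holds)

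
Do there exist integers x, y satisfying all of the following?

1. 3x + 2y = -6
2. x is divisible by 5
Yes

Take x = 0, y = -3. Substituting into each constraint:
  (1) 3(0) + 2(-3) = -6 ✓
  (2) 0 = 5 × 0, remainder 0 ✓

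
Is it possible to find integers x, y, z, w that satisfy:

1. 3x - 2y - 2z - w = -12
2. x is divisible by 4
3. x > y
Yes

Take x = 0, y = -1, z = 0, w = 14. Substituting into each constraint:
  (1) 3(0) - 2(-1) - 2(0) + (-14) = -12 ✓
  (2) 0 = 4 × 0, remainder 0 ✓
  (3) 0 > -1 ✓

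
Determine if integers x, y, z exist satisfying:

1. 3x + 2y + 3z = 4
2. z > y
Yes

Take x = 2, y = -1, z = 0. Substituting into each constraint:
  (1) 3(2) + 2(-1) + 3(0) = 4 ✓
  (2) 0 > -1 ✓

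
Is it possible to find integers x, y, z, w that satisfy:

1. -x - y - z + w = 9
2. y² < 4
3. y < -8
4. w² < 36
No

A contradictory subset is {y² < 4, y < -8}. No integer assignment can satisfy these jointly:

  - y² < 4: restricts y to |y| ≤ 1
  - y < -8: bounds one variable relative to a constant

Direct contradiction: the bounds on y require y ≥ -1 and y ≤ -9 simultaneously, which is empty.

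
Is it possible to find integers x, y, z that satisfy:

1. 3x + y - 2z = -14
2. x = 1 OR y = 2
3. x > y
Yes

Take x = 1, y = -1, z = 8. Substituting into each constraint:
  (1) 3(1) + (-1) - 2(8) = -14 ✓
  (2) x = 1, target 1 ✓ (first branch holds)
  (3) 1 > -1 ✓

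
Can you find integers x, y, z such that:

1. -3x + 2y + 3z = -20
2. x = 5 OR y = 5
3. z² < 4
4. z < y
Yes

Take x = 10, y = 5, z = 0. Substituting into each constraint:
  (1) -3(10) + 2(5) + 3(0) = -20 ✓
  (2) y = 5, target 5 ✓ (second branch holds)
  (3) z² = (0)² = 0, and 0 < 4 ✓
  (4) 0 < 5 ✓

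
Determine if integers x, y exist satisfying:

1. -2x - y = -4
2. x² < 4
Yes

Take x = 0, y = 4. Substituting into each constraint:
  (1) -2(0) + (-4) = -4 ✓
  (2) x² = (0)² = 0, and 0 < 4 ✓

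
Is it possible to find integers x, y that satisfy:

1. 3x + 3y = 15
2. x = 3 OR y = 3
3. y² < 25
Yes

Take x = 3, y = 2. Substituting into each constraint:
  (1) 3(3) + 3(2) = 15 ✓
  (2) x = 3, target 3 ✓ (first branch holds)
  (3) y² = (2)² = 4, and 4 < 25 ✓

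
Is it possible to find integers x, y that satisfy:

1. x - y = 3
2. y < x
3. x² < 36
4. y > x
No

A contradictory subset is {y < x, y > x}. No integer assignment can satisfy these jointly:

  - y < x: bounds one variable relative to another variable
  - y > x: bounds one variable relative to another variable

Direct contradiction: x > y and y > x cannot both hold.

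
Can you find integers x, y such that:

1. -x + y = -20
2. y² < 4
Yes

Take x = 20, y = 0. Substituting into each constraint:
  (1) (-20) + 0 = -20 ✓
  (2) y² = (0)² = 0, and 0 < 4 ✓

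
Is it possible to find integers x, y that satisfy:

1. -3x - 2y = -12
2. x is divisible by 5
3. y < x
Yes

Take x = 10, y = -9. Substituting into each constraint:
  (1) -3(10) - 2(-9) = -12 ✓
  (2) 10 = 5 × 2, remainder 0 ✓
  (3) -9 < 10 ✓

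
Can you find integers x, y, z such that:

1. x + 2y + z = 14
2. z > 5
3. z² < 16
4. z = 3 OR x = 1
No

A contradictory subset is {z > 5, z² < 16}. No integer assignment can satisfy these jointly:

  - z > 5: bounds one variable relative to a constant
  - z² < 16: restricts z to |z| ≤ 3

Direct contradiction: the bounds on z require z ≥ 6 and z ≤ 3 simultaneously, which is empty.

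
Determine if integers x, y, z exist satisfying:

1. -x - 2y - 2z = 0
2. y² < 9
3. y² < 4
Yes

Take x = 0, y = 0, z = 0. Substituting into each constraint:
  (1) 0 - 2(0) - 2(0) = 0 ✓
  (2) y² = (0)² = 0, and 0 < 9 ✓
  (3) y² = (0)² = 0, and 0 < 4 ✓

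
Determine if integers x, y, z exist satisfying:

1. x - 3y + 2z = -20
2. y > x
Yes

Take x = 0, y = 2, z = -7. Substituting into each constraint:
  (1) 0 - 3(2) + 2(-7) = -20 ✓
  (2) 2 > 0 ✓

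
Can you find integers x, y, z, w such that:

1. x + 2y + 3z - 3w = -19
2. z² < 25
Yes

Take x = 1, y = -10, z = 0, w = 0. Substituting into each constraint:
  (1) 1 + 2(-10) + 3(0) - 3(0) = -19 ✓
  (2) z² = (0)² = 0, and 0 < 25 ✓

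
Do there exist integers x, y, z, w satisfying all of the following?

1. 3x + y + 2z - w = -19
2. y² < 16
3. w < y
Yes

Take x = -7, y = 2, z = 0, w = 0. Substituting into each constraint:
  (1) 3(-7) + 2 + 2(0) + 0 = -19 ✓
  (2) y² = (2)² = 4, and 4 < 16 ✓
  (3) 0 < 2 ✓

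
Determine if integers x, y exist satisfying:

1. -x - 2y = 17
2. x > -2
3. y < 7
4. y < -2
Yes

Take x = -1, y = -8. Substituting into each constraint:
  (1) 1 - 2(-8) = 17 ✓
  (2) -1 > -2 ✓
  (3) -8 < 7 ✓
  (4) -8 < -2 ✓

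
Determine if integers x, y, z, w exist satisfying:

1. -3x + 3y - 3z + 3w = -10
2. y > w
No

Even the single constraint (-3x + 3y - 3z + 3w = -10) is infeasible over the integers.

  - -3x + 3y - 3z + 3w = -10: every term on the left is divisible by 3, so the LHS ≡ 0 (mod 3), but the RHS -10 is not — no integer solution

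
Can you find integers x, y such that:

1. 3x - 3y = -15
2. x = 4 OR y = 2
Yes

Take x = 4, y = 9. Substituting into each constraint:
  (1) 3(4) - 3(9) = -15 ✓
  (2) x = 4, target 4 ✓ (first branch holds)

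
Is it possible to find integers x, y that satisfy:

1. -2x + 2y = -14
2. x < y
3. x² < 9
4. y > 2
No

A contradictory subset is {-2x + 2y = -14, x < y}. No integer assignment can satisfy these jointly:

  - -2x + 2y = -14: is a linear equation tying the variables together
  - x < y: bounds one variable relative to another variable

From the equation, x − y = 7, i.e. y − x = -7; but y > x requires y − x ≥ 1. Contradiction.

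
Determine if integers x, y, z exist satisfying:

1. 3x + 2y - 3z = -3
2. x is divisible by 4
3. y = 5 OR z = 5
Yes

Take x = 0, y = 6, z = 5. Substituting into each constraint:
  (1) 3(0) + 2(6) - 3(5) = -3 ✓
  (2) 0 = 4 × 0, remainder 0 ✓
  (3) z = 5, target 5 ✓ (second branch holds)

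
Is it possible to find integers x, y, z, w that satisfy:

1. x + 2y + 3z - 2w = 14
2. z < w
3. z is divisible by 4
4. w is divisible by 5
Yes

Take x = 0, y = 12, z = 0, w = 5. Substituting into each constraint:
  (1) 0 + 2(12) + 3(0) - 2(5) = 14 ✓
  (2) 0 < 5 ✓
  (3) 0 = 4 × 0, remainder 0 ✓
  (4) 5 = 5 × 1, remainder 0 ✓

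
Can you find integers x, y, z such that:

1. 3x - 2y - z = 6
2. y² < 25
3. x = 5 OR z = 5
Yes

Take x = 5, y = 0, z = 9. Substituting into each constraint:
  (1) 3(5) - 2(0) + (-9) = 6 ✓
  (2) y² = (0)² = 0, and 0 < 25 ✓
  (3) x = 5, target 5 ✓ (first branch holds)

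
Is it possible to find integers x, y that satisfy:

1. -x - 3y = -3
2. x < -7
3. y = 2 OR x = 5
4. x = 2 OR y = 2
No

A contradictory subset is {-x - 3y = -3, x < -7, x = 2 OR y = 2}. No integer assignment can satisfy these jointly:

  - -x - 3y = -3: is a linear equation tying the variables together
  - x < -7: bounds one variable relative to a constant
  - x = 2 OR y = 2: forces a choice: either x = 2 or y = 2

Split on the disjunction (x = 2 OR y = 2):
  • If x = 2: this contradicts the bound x ≤ -8.
  • If y = 2: the equation forces x = -3, which contradicts the bound x ≤ -8.
Both branches are infeasible, so the system has no integer solution.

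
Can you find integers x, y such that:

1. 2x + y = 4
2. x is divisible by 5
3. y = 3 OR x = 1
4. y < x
No

A contradictory subset is {2x + y = 4, y = 3 OR x = 1, y < x}. No integer assignment can satisfy these jointly:

  - 2x + y = 4: is a linear equation tying the variables together
  - y = 3 OR x = 1: forces a choice: either y = 3 or x = 1
  - y < x: bounds one variable relative to another variable

Split on the disjunction (y = 3 OR x = 1):
  • If y = 3: with y = 3, every remaining term of the linear equation is divisible by 2, so the left side is ≡ 0 (mod 2); but the right side 1 ≡ 1 (mod 2). No integers can satisfy it.
  • If x = 1: the equation forces y = 2, giving (x, y) = (1, 2), which violates x > y.
Both branches are infeasible, so the system has no integer solution.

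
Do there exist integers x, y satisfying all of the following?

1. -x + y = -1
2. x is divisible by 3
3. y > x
No

A contradictory subset is {-x + y = -1, y > x}. No integer assignment can satisfy these jointly:

  - -x + y = -1: is a linear equation tying the variables together
  - y > x: bounds one variable relative to another variable

From the equation, x − y = 1, i.e. y − x = -1; but y > x requires y − x ≥ 1. Contradiction.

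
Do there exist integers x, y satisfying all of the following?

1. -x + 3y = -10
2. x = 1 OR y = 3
Yes

Take x = 1, y = -3. Substituting into each constraint:
  (1) (-1) + 3(-3) = -10 ✓
  (2) x = 1, target 1 ✓ (first branch holds)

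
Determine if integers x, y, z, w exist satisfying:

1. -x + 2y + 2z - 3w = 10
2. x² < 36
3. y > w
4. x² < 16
Yes

Take x = 0, y = 1, z = 4, w = 0. Substituting into each constraint:
  (1) 0 + 2(1) + 2(4) - 3(0) = 10 ✓
  (2) x² = (0)² = 0, and 0 < 36 ✓
  (3) 1 > 0 ✓
  (4) x² = (0)² = 0, and 0 < 16 ✓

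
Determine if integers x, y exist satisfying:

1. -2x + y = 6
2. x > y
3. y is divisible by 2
Yes

Take x = -7, y = -8. Substituting into each constraint:
  (1) -2(-7) + (-8) = 6 ✓
  (2) -7 > -8 ✓
  (3) -8 = 2 × -4, remainder 0 ✓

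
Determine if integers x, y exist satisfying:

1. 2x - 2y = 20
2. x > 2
Yes

Take x = 10, y = 0. Substituting into each constraint:
  (1) 2(10) - 2(0) = 20 ✓
  (2) 10 > 2 ✓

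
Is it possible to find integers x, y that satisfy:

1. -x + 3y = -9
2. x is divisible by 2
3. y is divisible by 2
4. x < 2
No

A contradictory subset is {-x + 3y = -9, x is divisible by 2, y is divisible by 2}. No integer assignment can satisfy these jointly:

  - -x + 3y = -9: is a linear equation tying the variables together
  - x is divisible by 2: restricts x to multiples of 2
  - y is divisible by 2: restricts y to multiples of 2

Modular obstruction: writing x = 2x' and writing y = 2y', every remaining term of the linear equation is divisible by 2, so the left side is ≡ 0 (mod 2); but the right side -9 ≡ 1 (mod 2). No integers can satisfy it.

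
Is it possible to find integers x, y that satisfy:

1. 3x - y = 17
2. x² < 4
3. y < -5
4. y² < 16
No

A contradictory subset is {y < -5, y² < 16}. No integer assignment can satisfy these jointly:

  - y < -5: bounds one variable relative to a constant
  - y² < 16: restricts y to |y| ≤ 3

Direct contradiction: the bounds on y require y ≥ -3 and y ≤ -6 simultaneously, which is empty.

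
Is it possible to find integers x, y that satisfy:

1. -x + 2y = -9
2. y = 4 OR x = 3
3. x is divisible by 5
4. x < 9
No

The full constraint system is jointly infeasible over the integers. Each constraint and what it forces:

  - -x + 2y = -9: is a linear equation tying the variables together
  - y = 4 OR x = 3: forces a choice: either y = 4 or x = 3
  - x is divisible by 5: restricts x to multiples of 5
  - x < 9: bounds one variable relative to a constant

Split on the disjunction (y = 4 OR x = 3):
  • If y = 4: with y = 4, writing x = 5x', every remaining term of the linear equation is divisible by 5, so the left side is ≡ 0 (mod 5); but the right side -17 ≡ 3 (mod 5). No integers can satisfy it.
  • If x = 3: this contradicts the divisibility constraint — 3 is not a multiple of 5.
Both branches are infeasible, so the system has no integer solution.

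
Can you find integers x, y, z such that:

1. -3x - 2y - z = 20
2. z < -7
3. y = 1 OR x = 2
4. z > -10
Yes

Take x = 2, y = -9, z = -8. Substituting into each constraint:
  (1) -3(2) - 2(-9) + 8 = 20 ✓
  (2) -8 < -7 ✓
  (3) x = 2, target 2 ✓ (second branch holds)
  (4) -8 > -10 ✓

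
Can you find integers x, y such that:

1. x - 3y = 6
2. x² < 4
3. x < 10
Yes

Take x = 0, y = -2. Substituting into each constraint:
  (1) 0 - 3(-2) = 6 ✓
  (2) x² = (0)² = 0, and 0 < 4 ✓
  (3) 0 < 10 ✓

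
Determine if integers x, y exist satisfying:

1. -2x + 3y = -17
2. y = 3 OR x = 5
Yes

Take x = 13, y = 3. Substituting into each constraint:
  (1) -2(13) + 3(3) = -17 ✓
  (2) y = 3, target 3 ✓ (first branch holds)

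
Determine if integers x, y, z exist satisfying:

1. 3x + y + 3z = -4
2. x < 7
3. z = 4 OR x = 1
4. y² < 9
Yes

Take x = 1, y = 2, z = -3. Substituting into each constraint:
  (1) 3(1) + 2 + 3(-3) = -4 ✓
  (2) 1 < 7 ✓
  (3) x = 1, target 1 ✓ (second branch holds)
  (4) y² = (2)² = 4, and 4 < 9 ✓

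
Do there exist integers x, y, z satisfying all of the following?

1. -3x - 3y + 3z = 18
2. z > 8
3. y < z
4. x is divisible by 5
Yes

Take x = 5, y = 0, z = 11. Substituting into each constraint:
  (1) -3(5) - 3(0) + 3(11) = 18 ✓
  (2) 11 > 8 ✓
  (3) 0 < 11 ✓
  (4) 5 = 5 × 1, remainder 0 ✓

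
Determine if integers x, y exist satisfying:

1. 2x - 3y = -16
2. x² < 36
Yes

Take x = 1, y = 6. Substituting into each constraint:
  (1) 2(1) - 3(6) = -16 ✓
  (2) x² = (1)² = 1, and 1 < 36 ✓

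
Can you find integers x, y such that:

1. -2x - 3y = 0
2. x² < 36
Yes

Take x = 0, y = 0. Substituting into each constraint:
  (1) -2(0) - 3(0) = 0 ✓
  (2) x² = (0)² = 0, and 0 < 36 ✓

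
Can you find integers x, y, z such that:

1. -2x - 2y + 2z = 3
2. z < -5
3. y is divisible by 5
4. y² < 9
No

Even the single constraint (-2x - 2y + 2z = 3) is infeasible over the integers.

  - -2x - 2y + 2z = 3: every term on the left is divisible by 2, so the LHS ≡ 0 (mod 2), but the RHS 3 is not — no integer solution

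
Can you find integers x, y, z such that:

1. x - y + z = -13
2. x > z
Yes

Take x = 0, y = 12, z = -1. Substituting into each constraint:
  (1) 0 + (-12) + (-1) = -13 ✓
  (2) 0 > -1 ✓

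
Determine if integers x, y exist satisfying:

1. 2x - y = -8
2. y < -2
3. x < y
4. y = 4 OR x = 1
No

A contradictory subset is {2x - y = -8, y < -2, y = 4 OR x = 1}. No integer assignment can satisfy these jointly:

  - 2x - y = -8: is a linear equation tying the variables together
  - y < -2: bounds one variable relative to a constant
  - y = 4 OR x = 1: forces a choice: either y = 4 or x = 1

Split on the disjunction (y = 4 OR x = 1):
  • If y = 4: this contradicts the bound y ≤ -3.
  • If x = 1: the equation forces y = 10, which contradicts the bound y ≤ -3.
Both branches are infeasible, so the system has no integer solution.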